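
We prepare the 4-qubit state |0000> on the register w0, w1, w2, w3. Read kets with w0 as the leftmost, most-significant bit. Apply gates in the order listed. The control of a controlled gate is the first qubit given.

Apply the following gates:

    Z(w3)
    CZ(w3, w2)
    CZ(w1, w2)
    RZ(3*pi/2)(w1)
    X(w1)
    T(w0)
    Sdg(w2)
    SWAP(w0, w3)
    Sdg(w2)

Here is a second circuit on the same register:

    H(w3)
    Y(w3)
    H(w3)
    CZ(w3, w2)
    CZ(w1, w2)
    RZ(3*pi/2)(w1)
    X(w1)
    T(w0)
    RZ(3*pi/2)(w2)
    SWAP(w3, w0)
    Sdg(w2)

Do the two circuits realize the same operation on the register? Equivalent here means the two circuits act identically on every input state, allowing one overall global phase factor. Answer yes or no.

No: there is an input state on which the two circuits produce genuinely different outputs (not merely differing by a phase).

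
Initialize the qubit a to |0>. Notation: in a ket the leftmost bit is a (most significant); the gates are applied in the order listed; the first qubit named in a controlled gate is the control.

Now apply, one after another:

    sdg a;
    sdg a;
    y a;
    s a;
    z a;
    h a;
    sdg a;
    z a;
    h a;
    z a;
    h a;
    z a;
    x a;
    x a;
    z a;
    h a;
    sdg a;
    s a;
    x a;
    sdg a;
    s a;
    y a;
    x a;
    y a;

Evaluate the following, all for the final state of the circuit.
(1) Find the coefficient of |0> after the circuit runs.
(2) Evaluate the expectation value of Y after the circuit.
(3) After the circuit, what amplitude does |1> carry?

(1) The amplitude on |0> is -1/2 + I/2.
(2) The observable Y averages to -1.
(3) |1> carries amplitude 1/2 + I/2 in the final state.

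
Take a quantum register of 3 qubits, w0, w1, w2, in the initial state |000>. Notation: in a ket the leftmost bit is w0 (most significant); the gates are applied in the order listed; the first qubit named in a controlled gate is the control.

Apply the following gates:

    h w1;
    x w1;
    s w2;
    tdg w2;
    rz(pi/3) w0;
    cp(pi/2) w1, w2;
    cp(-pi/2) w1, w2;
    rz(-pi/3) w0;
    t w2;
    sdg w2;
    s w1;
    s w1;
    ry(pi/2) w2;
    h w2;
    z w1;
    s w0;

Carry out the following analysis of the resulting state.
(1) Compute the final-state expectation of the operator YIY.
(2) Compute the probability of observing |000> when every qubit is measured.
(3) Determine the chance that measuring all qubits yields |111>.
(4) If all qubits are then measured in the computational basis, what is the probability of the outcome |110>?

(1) The expectation value of YIY is 0.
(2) The probability of measuring |000> is 1/2.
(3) A full measurement returns |111> with probability 0.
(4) Outcome |110> occurs with probability 0.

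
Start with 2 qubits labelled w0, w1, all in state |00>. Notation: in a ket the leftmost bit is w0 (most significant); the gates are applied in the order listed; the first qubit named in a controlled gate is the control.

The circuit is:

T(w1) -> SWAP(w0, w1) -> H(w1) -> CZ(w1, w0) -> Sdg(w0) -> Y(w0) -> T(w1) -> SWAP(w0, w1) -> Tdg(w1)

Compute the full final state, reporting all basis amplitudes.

The resulting statevector has amplitude 0 on |00>, sqrt(2)*exp(I*pi/4)/2 on |01>, 0 on |10>, sqrt(2)*I/2 on |11>.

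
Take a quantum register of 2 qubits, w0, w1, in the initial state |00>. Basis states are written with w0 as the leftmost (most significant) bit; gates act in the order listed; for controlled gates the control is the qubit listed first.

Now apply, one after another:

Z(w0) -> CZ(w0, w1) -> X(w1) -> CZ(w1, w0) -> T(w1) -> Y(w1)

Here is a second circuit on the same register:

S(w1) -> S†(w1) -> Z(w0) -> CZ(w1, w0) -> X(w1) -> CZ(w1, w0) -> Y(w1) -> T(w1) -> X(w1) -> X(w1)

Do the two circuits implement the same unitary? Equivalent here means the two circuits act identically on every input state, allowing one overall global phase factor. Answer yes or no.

No — the two circuits implement different unitaries, even allowing a global phase.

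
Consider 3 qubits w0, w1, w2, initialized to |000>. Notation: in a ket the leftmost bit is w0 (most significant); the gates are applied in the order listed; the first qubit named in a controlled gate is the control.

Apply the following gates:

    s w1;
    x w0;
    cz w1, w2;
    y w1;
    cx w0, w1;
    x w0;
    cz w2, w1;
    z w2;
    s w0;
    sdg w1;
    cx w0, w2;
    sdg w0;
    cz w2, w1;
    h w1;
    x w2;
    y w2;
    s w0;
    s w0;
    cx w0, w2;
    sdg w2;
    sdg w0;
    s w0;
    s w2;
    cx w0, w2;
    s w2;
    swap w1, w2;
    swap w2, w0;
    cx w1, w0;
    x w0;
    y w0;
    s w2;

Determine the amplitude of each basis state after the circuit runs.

After the circuit, the state carries amplitude -sqrt(2)*I/2 on |000>, sqrt(2)*I/2 on |100>, and 0 on every other basis state. Key observation: gates 19-24 undo each other exactly, leaving only the rest of the circuit to track.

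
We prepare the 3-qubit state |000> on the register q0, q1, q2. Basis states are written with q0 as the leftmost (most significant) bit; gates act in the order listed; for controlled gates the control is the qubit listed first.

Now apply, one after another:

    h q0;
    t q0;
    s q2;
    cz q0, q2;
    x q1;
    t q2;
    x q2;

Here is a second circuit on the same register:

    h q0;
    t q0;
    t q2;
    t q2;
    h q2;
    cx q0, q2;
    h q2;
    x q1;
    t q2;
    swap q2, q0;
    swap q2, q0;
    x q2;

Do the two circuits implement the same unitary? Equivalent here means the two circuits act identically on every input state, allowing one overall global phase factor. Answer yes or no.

Yes — the two circuits implement the same unitary up to a global phase.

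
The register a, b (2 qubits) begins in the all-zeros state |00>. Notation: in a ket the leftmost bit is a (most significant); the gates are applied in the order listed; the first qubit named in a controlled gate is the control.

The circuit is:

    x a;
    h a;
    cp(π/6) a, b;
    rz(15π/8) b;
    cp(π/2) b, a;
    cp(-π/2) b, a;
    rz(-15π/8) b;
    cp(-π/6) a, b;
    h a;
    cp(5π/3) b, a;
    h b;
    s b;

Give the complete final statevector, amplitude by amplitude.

The resulting statevector has amplitude 0 on |00>, 0 on |01>, sqrt(2)/2 on |10>, sqrt(2)*I/2 on |11>. Key observation: steps 2-9 multiply out to the identity, so the circuit reduces to the remaining gates.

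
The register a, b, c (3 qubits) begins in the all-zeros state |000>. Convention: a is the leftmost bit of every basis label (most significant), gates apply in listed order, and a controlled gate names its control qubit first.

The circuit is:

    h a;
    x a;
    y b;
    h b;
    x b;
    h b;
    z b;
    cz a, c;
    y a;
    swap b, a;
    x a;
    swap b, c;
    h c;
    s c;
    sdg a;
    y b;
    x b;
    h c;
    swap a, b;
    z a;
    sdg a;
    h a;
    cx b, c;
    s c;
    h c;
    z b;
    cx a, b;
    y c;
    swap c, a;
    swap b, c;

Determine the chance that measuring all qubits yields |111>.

A full measurement returns |111> with probability 1/4. Key observation: the block from step 4 through step 7 cancels to the identity and can be dropped.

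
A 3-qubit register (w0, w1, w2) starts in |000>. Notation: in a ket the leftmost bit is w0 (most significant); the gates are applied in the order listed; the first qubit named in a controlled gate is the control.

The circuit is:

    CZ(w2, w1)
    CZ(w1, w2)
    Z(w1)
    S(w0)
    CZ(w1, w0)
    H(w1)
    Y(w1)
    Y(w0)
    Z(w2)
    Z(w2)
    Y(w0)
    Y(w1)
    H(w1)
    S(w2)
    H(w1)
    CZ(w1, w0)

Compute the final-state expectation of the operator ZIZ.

The expectation value of ZIZ is 1. Key observation: gates 6-13 undo each other exactly, leaving only the rest of the circuit to track.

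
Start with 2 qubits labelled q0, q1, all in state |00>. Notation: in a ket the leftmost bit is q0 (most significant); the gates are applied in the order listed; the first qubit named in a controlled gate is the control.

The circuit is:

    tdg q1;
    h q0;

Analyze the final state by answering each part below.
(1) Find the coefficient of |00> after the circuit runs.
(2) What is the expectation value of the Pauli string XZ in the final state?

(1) The final state's coefficient on |00> equals sqrt(2)/2.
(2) The observable XZ averages to 1.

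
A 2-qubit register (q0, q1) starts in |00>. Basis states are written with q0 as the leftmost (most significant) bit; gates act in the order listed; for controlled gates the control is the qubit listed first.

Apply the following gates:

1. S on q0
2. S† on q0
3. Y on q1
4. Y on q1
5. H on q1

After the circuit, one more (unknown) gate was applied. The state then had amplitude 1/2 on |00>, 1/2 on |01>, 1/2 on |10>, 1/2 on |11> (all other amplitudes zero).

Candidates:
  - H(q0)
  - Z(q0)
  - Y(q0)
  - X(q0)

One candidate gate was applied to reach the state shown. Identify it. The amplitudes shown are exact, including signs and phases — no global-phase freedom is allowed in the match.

The unique candidate consistent with the amplitudes is H(q0).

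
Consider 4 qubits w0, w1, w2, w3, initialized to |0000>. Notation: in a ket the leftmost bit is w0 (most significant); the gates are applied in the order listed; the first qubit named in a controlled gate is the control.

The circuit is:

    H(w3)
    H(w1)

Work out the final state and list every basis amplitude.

The resulting statevector has amplitude 1/2 on |0000>, 1/2 on |0001>, 1/2 on |0100>, 1/2 on |0101>, and 0 on every other basis state.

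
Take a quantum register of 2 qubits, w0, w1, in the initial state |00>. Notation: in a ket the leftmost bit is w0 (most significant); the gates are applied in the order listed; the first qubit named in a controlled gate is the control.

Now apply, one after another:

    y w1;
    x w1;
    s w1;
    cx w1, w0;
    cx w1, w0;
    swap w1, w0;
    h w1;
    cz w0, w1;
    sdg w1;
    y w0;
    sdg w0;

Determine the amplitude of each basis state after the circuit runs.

The final amplitudes are 0 on |00>, 0 on |01>, sqrt(2)*I/2 on |10>, sqrt(2)/2 on |11>.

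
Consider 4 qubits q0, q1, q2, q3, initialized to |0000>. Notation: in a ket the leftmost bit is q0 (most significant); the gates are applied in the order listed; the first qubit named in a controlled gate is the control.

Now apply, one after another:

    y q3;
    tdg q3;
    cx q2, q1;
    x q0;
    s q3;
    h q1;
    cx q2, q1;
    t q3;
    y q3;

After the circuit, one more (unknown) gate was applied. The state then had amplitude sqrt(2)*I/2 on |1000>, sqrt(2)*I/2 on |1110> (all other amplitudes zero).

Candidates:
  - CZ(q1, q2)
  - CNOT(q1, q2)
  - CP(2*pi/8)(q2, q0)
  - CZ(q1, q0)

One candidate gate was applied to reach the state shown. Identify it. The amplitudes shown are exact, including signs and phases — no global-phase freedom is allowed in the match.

It was CNOT(q1, q2) that produced the state shown.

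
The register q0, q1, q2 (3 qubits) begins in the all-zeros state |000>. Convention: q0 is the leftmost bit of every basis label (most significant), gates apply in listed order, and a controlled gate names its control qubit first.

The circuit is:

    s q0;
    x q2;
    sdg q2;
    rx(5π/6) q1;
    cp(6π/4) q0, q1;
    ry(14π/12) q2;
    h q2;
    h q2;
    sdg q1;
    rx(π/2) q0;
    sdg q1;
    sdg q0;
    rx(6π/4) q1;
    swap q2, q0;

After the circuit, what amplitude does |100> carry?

|100> carries amplitude I*(-1 + sqrt(3))/8 in the final state. Key observation: the block from step 7 through step 8 cancels to the identity and can be dropped.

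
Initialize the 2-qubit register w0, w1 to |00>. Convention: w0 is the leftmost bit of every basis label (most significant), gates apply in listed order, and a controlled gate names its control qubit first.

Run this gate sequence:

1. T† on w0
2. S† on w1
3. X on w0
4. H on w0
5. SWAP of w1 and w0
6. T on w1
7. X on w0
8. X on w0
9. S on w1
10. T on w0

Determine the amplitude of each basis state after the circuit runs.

The resulting statevector has amplitude sqrt(2)/2 on |00>, -sqrt(2)*exp(3*I*pi/4)/2 on |01>, 0 on |10>, 0 on |11>.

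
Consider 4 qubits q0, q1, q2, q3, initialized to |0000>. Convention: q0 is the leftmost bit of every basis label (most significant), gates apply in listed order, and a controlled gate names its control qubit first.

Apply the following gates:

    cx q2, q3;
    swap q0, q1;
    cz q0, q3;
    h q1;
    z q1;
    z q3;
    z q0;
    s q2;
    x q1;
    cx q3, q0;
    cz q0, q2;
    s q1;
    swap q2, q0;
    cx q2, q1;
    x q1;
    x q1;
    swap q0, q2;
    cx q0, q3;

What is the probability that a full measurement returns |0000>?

Outcome |0000> occurs with probability 1/2.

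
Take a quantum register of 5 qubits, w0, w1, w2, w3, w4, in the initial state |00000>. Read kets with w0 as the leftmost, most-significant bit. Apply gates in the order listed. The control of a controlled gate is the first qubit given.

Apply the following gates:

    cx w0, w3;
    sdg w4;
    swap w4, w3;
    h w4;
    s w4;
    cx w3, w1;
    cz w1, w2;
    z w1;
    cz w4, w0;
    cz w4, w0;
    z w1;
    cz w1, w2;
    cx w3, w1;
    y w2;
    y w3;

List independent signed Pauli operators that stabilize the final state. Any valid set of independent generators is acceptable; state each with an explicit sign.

The final state is stabilized by the group generated by +IIIIY, +ZIIII, +IZIII, -IIZII, -IIIZI; other independent generating sets are equally valid. Key observation: gates 6-13 undo each other exactly, leaving only the rest of the circuit to track.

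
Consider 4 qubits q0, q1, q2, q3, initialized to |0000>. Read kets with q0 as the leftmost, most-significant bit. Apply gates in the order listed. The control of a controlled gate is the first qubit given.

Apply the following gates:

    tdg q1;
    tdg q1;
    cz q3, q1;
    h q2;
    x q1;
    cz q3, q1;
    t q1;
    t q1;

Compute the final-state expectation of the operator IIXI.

The expectation value of IIXI is 1.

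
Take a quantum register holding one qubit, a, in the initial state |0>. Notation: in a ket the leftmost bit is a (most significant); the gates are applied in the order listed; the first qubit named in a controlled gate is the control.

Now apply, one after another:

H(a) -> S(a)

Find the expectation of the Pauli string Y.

The observable Y averages to 1.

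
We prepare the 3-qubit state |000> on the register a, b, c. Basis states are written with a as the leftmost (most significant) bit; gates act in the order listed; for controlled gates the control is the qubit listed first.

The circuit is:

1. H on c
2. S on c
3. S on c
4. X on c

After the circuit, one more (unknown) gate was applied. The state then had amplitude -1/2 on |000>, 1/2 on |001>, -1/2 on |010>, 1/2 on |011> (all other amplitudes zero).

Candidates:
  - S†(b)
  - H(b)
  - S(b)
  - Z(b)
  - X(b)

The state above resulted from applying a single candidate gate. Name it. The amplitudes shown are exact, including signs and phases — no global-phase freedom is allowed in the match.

It was H(b) that produced the state shown.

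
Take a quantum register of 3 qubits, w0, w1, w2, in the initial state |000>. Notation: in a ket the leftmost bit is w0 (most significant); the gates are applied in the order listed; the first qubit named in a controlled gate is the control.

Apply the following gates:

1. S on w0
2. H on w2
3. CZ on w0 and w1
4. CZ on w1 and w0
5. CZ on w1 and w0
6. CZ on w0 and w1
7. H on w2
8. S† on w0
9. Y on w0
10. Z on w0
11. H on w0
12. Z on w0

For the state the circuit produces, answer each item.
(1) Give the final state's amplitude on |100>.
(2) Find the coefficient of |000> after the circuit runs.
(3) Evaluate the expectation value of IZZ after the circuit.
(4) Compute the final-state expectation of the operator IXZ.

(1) The final state's coefficient on |100> equals -sqrt(2)*I/2. Key observation: steps 1-8 multiply out to the identity, so the circuit reduces to the remaining gates.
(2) |000> carries amplitude -sqrt(2)*I/2 in the final state.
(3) The expectation value of IZZ is 1.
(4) In the final state, IXZ has expectation 0.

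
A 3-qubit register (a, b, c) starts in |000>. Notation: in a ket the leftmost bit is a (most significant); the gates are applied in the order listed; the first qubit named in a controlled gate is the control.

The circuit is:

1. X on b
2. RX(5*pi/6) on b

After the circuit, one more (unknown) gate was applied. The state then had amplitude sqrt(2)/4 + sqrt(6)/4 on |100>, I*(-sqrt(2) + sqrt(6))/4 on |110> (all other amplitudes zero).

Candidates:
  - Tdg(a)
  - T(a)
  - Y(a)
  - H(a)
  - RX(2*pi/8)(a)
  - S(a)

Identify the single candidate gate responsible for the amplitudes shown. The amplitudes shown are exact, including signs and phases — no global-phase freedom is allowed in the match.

It was Y(a) that produced the state shown.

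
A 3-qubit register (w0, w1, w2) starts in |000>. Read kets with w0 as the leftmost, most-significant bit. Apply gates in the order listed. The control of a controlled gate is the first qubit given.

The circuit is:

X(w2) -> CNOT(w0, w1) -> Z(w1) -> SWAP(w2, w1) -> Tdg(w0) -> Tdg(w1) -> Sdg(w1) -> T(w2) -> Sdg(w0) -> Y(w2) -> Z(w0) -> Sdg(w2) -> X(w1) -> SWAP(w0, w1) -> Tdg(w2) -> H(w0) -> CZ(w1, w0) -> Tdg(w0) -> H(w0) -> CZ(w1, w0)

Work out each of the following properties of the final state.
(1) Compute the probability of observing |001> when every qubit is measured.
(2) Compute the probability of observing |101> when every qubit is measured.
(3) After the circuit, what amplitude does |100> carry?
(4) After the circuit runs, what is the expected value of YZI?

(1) The probability of measuring |001> is sqrt(2)/4 + 1/2.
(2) Outcome |101> occurs with probability 1/2 - sqrt(2)/4.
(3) The amplitude on |100> is 0.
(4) The expectation value of YZI is sqrt(2)/2.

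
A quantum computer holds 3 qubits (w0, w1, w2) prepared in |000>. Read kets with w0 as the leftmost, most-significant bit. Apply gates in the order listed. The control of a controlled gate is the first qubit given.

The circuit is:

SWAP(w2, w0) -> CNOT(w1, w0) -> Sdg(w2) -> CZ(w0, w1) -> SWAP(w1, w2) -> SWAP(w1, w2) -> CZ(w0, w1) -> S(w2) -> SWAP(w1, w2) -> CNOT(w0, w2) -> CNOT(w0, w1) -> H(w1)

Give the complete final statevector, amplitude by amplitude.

The final amplitudes are sqrt(2)/2 on |000>, sqrt(2)/2 on |010>, and 0 on every other basis state. Key observation: steps 3-8 multiply out to the identity, so the circuit reduces to the remaining gates.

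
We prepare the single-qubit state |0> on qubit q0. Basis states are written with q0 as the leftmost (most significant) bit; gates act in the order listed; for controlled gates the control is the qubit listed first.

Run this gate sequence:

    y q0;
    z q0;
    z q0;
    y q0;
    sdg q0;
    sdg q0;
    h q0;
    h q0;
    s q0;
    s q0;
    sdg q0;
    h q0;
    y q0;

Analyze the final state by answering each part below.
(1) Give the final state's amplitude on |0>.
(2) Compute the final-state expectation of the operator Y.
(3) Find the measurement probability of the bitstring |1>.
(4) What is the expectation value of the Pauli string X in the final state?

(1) The amplitude on |0> is -sqrt(2)*I/2.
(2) The observable Y averages to 0.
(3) A full measurement returns |1> with probability 1/2.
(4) In the final state, X has expectation -1.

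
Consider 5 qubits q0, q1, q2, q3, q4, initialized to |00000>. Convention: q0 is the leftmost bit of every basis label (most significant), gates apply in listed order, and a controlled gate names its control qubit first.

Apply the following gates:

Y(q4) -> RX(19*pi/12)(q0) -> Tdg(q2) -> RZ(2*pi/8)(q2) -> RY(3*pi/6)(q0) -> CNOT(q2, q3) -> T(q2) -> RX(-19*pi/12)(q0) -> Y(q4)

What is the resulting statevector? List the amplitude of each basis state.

The resulting statevector has amplitude (-2*sqrt(2) + I + sqrt(3)*I)*exp(7*I*pi/8)/4 on |00000>, (1 - sqrt(3))*exp(7*I*pi/8)/4 on |10000>, and 0 on every other basis state.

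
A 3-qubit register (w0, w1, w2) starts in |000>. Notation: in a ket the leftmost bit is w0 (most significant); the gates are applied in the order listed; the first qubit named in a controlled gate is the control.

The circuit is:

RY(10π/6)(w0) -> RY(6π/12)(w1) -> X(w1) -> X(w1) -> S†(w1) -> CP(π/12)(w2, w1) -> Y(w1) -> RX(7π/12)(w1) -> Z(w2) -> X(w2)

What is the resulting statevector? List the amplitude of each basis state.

The resulting statevector has amplitude 0 on |000>, -sqrt(6*sqrt(2) + 12)/16 - 3*sqrt(4 - 2*sqrt(2))/16 - sqrt(12 - 6*sqrt(2))/16 + 3*sqrt(2*sqrt(2) + 4)/16 on |001>, 0 on |010>, I*(-3*sqrt(2*sqrt(2) + 4)/16 - sqrt(6*sqrt(2) + 12)/16 - 3*sqrt(4 - 2*sqrt(2))/16 + sqrt(12 - 6*sqrt(2))/16) on |011>, 0 on |100>, -sqrt(6*sqrt(2) + 12)/16 + sqrt(4 - 2*sqrt(2))/16 + sqrt(12 - 6*sqrt(2))/16 + sqrt(2*sqrt(2) + 4)/16 on |101>, 0 on |110>, I*(-sqrt(4 - 2*sqrt(2))/16 + sqrt(12 - 6*sqrt(2))/16 + sqrt(2*sqrt(2) + 4)/16 + sqrt(6*sqrt(2) + 12)/16) on |111>.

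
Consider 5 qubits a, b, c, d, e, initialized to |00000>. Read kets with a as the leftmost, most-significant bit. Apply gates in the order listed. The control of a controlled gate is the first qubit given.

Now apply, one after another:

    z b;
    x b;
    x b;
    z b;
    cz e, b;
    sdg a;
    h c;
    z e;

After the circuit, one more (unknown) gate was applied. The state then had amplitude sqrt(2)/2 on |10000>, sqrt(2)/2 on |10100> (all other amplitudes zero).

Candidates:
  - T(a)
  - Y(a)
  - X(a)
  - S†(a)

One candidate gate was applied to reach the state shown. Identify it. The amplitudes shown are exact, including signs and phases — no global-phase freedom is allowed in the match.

It was X(a) that produced the state shown. Key observation: gates 1-4 undo each other exactly, leaving only the rest of the circuit to track.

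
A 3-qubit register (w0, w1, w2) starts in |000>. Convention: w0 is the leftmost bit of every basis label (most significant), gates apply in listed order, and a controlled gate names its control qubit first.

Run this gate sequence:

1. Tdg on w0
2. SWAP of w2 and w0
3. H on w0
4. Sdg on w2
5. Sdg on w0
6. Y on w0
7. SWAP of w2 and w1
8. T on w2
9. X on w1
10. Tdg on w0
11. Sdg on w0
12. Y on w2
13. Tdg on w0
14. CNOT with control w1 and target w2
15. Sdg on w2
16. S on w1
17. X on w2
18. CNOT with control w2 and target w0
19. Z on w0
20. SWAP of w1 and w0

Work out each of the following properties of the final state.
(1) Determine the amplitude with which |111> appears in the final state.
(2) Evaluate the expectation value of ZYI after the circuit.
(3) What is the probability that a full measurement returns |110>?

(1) |111> carries amplitude -sqrt(2)/2 in the final state.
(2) The expectation value of ZYI is -1.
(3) Outcome |110> occurs with probability 0.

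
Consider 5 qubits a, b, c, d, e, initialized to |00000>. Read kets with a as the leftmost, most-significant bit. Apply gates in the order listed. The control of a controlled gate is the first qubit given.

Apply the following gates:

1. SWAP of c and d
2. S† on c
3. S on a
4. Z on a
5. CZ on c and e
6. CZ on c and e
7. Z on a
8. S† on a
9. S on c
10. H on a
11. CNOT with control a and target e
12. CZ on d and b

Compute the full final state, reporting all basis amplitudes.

The resulting statevector has amplitude sqrt(2)/2 on |00000>, sqrt(2)/2 on |10001>, and 0 on every other basis state. Key observation: steps 2-9 multiply out to the identity, so the circuit reduces to the remaining gates.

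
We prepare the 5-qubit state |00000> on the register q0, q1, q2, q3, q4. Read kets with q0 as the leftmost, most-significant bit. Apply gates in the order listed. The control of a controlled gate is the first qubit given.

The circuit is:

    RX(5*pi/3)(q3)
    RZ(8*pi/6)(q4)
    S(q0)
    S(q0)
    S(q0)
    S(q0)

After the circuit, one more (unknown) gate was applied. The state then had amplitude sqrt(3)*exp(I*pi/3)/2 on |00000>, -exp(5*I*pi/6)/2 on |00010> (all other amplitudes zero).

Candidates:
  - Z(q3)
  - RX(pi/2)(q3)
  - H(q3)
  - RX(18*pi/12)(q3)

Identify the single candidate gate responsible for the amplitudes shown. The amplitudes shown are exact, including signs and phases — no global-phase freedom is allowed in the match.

The applied gate was Z(q3). Key observation: the block from step 3 through step 6 cancels to the identity and can be dropped.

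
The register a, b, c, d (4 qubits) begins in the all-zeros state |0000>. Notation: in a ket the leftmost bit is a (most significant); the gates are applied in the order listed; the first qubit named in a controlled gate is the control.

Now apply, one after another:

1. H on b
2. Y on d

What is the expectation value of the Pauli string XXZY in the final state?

The observable XXZY averages to 0.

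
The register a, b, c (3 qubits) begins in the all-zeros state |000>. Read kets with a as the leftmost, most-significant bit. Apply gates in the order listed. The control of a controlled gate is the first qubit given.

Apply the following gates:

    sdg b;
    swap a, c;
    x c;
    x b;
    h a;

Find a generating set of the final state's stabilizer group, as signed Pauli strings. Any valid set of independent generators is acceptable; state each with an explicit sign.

The stabilizer group can be generated by +XII, -IZI, -IIZ, among other valid generating sets.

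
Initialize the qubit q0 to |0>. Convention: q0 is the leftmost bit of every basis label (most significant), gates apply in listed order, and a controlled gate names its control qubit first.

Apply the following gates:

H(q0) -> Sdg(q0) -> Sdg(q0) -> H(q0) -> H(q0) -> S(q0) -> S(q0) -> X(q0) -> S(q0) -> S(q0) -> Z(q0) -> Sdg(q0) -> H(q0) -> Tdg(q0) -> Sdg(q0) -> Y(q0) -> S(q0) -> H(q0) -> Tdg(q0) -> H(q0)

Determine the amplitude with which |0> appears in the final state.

The amplitude on |0> is -1/2 - exp(I*pi/4)/2 + I/2. Key observation: gates 2-7 undo each other exactly, leaving only the rest of the circuit to track.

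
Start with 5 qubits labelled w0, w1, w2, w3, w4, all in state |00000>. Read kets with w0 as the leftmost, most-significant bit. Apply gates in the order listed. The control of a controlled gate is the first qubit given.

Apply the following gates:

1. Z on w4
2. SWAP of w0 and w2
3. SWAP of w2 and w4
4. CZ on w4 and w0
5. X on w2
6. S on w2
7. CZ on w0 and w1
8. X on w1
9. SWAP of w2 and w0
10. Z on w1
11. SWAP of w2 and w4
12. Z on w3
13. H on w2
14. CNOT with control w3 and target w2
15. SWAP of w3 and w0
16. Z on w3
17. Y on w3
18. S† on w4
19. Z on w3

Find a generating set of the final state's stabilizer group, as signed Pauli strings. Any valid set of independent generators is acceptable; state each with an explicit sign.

The final state is stabilized by the group generated by +IIXII, +ZIIII, -IZIII, +IIIZI, +IIIIZ; other independent generating sets are equally valid.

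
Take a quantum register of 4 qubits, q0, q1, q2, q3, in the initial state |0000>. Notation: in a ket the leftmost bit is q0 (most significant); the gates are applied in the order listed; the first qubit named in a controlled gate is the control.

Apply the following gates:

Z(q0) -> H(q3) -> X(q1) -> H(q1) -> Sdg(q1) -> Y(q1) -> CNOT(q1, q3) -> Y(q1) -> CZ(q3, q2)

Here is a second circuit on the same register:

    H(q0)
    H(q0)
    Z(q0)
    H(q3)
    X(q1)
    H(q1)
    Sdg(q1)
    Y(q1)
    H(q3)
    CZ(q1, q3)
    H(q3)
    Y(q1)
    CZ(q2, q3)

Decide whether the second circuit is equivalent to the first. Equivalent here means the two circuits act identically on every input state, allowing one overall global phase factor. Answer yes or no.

Yes: on every input state the two circuits agree up to one overall phase factor.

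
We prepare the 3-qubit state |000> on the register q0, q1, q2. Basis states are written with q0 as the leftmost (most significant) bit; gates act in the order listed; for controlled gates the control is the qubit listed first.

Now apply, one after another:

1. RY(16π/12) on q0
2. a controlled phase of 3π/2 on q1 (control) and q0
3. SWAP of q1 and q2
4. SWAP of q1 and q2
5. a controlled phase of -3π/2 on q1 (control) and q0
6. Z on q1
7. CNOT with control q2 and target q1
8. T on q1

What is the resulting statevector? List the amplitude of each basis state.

The resulting statevector has amplitude -1/2 on |000>, sqrt(3)/2 on |100>, and 0 on every other basis state.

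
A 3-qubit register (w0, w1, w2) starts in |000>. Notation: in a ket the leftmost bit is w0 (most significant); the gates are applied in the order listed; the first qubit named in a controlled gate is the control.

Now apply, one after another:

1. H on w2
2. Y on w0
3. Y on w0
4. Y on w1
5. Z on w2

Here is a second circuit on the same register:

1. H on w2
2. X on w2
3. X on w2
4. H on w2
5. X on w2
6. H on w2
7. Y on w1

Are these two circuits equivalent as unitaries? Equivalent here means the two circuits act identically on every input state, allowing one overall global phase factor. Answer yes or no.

Yes: on every input state the two circuits agree up to one overall phase factor.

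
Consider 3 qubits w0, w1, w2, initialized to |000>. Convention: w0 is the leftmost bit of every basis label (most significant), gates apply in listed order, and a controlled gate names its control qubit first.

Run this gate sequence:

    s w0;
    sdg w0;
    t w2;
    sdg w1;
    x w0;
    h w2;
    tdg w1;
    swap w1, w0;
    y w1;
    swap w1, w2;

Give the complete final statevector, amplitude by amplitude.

The resulting statevector has amplitude -sqrt(2)*I/2 on |000>, -sqrt(2)*I/2 on |010>, and 0 on every other basis state.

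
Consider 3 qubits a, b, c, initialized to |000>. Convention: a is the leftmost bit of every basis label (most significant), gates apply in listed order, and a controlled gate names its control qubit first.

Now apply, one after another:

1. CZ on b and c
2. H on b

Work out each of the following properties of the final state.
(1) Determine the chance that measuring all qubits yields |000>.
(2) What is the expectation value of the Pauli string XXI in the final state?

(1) A full measurement returns |000> with probability 1/2.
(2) The observable XXI averages to 0.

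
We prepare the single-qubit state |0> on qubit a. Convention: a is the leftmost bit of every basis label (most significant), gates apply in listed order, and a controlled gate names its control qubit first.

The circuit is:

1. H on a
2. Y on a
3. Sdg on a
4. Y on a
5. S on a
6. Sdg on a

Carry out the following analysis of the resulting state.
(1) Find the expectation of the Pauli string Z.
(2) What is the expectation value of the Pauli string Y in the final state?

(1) In the final state, Z has expectation 0.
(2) The expectation value of Y is 1.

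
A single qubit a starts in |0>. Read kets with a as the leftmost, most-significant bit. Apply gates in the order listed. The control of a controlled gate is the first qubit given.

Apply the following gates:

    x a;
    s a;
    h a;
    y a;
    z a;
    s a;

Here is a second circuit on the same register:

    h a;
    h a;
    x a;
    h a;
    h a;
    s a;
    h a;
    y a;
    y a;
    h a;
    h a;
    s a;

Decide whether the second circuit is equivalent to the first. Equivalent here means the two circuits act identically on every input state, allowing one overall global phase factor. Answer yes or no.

No — the two circuits implement different unitaries, even allowing a global phase.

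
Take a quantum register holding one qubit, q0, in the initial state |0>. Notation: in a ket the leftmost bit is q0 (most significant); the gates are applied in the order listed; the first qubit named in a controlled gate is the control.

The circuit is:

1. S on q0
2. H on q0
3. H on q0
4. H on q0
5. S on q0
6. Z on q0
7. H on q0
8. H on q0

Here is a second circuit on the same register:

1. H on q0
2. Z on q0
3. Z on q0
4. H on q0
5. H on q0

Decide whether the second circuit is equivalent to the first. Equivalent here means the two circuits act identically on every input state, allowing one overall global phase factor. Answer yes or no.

No: there is an input state on which the two circuits produce genuinely different outputs (not merely differing by a phase).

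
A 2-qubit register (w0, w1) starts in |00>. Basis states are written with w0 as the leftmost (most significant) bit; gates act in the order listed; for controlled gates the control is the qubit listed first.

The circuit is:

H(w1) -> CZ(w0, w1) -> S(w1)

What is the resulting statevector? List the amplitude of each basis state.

After the circuit, the state carries amplitude sqrt(2)/2 on |00>, sqrt(2)*I/2 on |01>, 0 on |10>, 0 on |11>.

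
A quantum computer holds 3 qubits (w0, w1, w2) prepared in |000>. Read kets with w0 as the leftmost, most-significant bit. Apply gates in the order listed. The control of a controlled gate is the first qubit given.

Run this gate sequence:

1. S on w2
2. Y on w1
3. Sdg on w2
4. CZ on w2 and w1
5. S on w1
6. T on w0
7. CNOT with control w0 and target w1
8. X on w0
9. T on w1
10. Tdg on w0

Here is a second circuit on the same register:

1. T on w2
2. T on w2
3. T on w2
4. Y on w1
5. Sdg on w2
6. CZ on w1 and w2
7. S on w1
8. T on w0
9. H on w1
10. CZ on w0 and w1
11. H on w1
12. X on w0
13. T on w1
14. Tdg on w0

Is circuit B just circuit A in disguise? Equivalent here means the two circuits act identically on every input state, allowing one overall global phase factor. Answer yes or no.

No — the two circuits implement different unitaries, even allowing a global phase.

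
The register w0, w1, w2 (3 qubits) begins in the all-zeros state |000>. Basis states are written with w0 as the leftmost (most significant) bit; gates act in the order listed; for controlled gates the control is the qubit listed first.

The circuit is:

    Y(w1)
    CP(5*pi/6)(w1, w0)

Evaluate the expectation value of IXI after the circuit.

The expectation value of IXI is 0.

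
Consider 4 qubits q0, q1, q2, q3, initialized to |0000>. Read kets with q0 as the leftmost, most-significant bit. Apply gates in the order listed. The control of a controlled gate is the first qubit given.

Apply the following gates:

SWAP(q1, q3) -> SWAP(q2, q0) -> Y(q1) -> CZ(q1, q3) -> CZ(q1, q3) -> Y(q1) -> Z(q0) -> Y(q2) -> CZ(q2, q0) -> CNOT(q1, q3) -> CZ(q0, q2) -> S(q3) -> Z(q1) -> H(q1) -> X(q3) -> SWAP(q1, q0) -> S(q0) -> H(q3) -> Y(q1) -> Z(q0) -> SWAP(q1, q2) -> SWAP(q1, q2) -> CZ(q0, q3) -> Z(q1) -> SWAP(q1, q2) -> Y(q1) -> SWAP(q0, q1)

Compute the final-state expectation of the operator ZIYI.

The expectation value of ZIYI is 0.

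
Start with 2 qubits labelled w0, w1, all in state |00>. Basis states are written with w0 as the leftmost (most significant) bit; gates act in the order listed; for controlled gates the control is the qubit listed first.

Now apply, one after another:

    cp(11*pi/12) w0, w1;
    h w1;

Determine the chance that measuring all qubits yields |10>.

A full measurement returns |10> with probability 0.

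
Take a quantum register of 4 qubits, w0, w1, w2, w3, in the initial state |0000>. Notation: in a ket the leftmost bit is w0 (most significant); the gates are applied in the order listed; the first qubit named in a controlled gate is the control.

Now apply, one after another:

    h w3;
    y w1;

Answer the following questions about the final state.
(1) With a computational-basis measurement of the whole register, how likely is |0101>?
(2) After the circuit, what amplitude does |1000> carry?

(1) Outcome |0101> occurs with probability 1/2.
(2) |1000> carries amplitude 0 in the final state.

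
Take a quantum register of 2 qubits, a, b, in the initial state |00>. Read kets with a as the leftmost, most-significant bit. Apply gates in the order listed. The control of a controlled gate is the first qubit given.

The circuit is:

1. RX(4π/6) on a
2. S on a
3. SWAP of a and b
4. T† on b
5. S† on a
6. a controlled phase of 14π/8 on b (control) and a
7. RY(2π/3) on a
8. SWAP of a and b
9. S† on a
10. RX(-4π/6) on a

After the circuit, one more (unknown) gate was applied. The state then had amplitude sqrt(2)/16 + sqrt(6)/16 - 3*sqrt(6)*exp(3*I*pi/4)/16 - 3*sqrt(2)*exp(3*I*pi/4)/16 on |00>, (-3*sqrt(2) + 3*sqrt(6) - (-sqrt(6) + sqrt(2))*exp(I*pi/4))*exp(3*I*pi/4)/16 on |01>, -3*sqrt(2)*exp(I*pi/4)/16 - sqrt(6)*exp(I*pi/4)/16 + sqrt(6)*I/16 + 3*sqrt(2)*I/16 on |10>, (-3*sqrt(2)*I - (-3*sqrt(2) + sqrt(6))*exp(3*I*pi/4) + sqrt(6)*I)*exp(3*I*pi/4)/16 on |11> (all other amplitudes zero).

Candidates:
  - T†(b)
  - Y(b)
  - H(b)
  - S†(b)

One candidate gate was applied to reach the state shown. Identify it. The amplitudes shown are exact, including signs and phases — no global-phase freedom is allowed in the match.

The unique candidate consistent with the amplitudes is H(b).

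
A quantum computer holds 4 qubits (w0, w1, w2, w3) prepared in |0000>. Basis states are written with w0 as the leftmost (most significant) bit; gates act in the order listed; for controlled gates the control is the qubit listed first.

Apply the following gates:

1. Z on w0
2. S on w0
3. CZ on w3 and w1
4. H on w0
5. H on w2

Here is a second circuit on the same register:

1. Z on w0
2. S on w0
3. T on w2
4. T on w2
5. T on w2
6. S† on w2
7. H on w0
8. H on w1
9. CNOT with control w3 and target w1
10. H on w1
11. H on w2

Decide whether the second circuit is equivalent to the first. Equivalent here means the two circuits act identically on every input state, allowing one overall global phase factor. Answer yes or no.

No: there is an input state on which the two circuits produce genuinely different outputs (not merely differing by a phase).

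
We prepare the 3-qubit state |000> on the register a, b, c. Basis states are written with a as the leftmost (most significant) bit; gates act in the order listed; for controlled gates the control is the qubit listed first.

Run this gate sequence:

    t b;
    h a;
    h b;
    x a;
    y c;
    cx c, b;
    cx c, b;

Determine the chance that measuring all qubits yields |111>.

Outcome |111> occurs with probability 1/4. Key observation: steps 6-7 multiply out to the identity, so the circuit reduces to the remaining gates.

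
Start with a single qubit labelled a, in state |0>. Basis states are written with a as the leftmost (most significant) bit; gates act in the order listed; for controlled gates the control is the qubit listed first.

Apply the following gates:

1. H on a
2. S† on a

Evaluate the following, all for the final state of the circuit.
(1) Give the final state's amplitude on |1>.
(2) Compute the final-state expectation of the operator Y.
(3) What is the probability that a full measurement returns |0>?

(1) The final state's coefficient on |1> equals -sqrt(2)*I/2.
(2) In the final state, Y has expectation -1.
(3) Outcome |0> occurs with probability 1/2.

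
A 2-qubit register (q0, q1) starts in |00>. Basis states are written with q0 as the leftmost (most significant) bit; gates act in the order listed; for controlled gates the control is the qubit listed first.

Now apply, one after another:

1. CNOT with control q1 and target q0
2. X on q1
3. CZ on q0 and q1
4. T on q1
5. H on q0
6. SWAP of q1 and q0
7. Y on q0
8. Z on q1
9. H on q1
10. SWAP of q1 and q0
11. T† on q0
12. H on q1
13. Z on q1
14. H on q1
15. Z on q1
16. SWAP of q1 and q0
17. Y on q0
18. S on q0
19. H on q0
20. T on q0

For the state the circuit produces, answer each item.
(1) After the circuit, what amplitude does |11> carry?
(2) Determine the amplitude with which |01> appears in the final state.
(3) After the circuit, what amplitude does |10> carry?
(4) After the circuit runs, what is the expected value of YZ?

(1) The amplitude on |11> is sqrt(2)*exp(I*pi/4)/2.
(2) The final state's coefficient on |01> equals sqrt(2)/2.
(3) The final state's coefficient on |10> equals 0.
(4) In the final state, YZ has expectation -sqrt(2)/2.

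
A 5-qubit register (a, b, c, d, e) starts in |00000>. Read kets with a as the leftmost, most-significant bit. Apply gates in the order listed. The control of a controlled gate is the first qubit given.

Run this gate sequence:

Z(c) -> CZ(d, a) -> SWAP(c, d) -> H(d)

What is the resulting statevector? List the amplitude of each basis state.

The final amplitudes are sqrt(2)/2 on |00000>, sqrt(2)/2 on |00010>, and 0 on every other basis state.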